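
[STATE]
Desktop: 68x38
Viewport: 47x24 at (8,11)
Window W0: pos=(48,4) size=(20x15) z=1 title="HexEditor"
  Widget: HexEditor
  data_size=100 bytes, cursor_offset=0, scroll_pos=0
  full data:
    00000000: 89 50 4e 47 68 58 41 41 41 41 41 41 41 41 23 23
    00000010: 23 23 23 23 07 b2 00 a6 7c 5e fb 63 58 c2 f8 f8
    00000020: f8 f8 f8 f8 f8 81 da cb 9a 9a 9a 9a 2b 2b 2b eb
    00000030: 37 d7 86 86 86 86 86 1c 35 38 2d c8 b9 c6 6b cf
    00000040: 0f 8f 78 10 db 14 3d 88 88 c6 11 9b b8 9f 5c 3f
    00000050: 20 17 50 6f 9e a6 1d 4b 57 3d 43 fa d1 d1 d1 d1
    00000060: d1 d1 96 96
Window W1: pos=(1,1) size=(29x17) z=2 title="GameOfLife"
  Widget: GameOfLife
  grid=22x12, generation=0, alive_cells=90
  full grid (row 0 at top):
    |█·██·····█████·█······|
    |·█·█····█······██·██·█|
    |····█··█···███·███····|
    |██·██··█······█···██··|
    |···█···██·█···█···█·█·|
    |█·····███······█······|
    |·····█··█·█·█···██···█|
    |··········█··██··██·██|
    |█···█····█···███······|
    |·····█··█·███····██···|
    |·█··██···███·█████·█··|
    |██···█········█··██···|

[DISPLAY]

··█·█·█···██···█     ┃                  ┃000000
····█··██··██·██     ┃                  ┃000000
···█···███······     ┃                  ┃000000
··█·███····██···     ┃                  ┃      
···███·█████·█··     ┃                  ┃      
········█··██···     ┃                  ┃      
━━━━━━━━━━━━━━━━━━━━━┛                  ┃      
                                        ┗━━━━━━
                                               
                                               
                                               
                                               
                                               
                                               
                                               
                                               
                                               
                                               
                                               
                                               
                                               
                                               
                                               
                                               


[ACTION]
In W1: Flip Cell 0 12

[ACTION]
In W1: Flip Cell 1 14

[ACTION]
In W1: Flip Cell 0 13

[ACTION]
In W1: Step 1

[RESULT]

█·█··█·██████·██     ┃                  ┃000000
····███····██·██     ┃                  ┃000000
···█·····██··█··     ┃                  ┃000000
··█········██···     ┃                  ┃      
█··█···███···█··     ┃                  ┃      
····█··██··██···     ┃                  ┃      
━━━━━━━━━━━━━━━━━━━━━┛                  ┃      
                                        ┗━━━━━━
                                               
                                               
                                               
                                               
                                               
                                               
                                               
                                               
                                               
                                               
                                               
                                               
                                               
                                               
                                               
                                               


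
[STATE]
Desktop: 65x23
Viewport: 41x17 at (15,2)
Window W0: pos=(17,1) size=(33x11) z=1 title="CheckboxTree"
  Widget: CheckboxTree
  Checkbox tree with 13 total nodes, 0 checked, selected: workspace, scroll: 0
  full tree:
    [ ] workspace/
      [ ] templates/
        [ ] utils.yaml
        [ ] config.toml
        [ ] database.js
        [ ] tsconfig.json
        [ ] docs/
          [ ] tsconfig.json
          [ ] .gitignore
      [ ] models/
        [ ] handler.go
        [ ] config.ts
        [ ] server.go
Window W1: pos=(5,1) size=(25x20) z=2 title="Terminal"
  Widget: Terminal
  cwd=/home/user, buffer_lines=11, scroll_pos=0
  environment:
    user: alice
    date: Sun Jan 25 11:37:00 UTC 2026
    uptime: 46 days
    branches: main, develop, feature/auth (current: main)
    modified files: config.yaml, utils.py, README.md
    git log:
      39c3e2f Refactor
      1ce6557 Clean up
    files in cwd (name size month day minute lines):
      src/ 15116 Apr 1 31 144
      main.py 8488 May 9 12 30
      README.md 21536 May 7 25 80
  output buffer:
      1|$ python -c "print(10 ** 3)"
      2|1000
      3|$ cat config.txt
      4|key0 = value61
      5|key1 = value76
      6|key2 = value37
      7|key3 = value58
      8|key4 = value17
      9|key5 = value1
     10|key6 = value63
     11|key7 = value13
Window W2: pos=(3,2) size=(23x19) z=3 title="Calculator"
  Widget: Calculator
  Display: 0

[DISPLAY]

━━━━━━━━━━┓   ┃e                  ┃      
          ┃───┨───────────────────┨      
──────────┨0 *┃ce/                ┃      
         0┃   ┃ates/              ┃      
─┬───┐    ┃   ┃ls.yaml            ┃      
 │ ÷ │    ┃   ┃fig.toml           ┃      
─┼───┤    ┃   ┃abase.js           ┃      
 │ × │    ┃   ┃onfig.json         ┃      
─┼───┤    ┃   ┃s/                 ┃      
 │ - │    ┃   ┃━━━━━━━━━━━━━━━━━━━┛      
─┼───┤    ┃   ┃                          
 │ + │    ┃   ┃                          
─┼───┤    ┃   ┃                          
R│ M+│    ┃   ┃                          
─┴───┘    ┃   ┃                          
          ┃   ┃                          
          ┃   ┃                          


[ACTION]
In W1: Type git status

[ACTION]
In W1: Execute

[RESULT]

━━━━━━━━━━┓   ┃e                  ┃      
          ┃───┨───────────────────┨      
──────────┨   ┃ce/                ┃      
         0┃   ┃ates/              ┃      
─┬───┐    ┃   ┃ls.yaml            ┃      
 │ ÷ │    ┃   ┃fig.toml           ┃      
─┼───┤    ┃   ┃abase.js           ┃      
 │ × │    ┃   ┃onfig.json         ┃      
─┼───┤    ┃   ┃s/                 ┃      
 │ - │    ┃   ┃━━━━━━━━━━━━━━━━━━━┛      
─┼───┤    ┃   ┃                          
 │ + │    ┃   ┃                          
─┼───┤    ┃or ┃                          
R│ M+│    ┃   ┃                          
─┴───┘    ┃con┃                          
          ┃uti┃                          
          ┃REA┃                          


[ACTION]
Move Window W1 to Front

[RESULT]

              ┃e                  ┃      
──────────────┨───────────────────┨      
lue61         ┃ce/                ┃      
lue76         ┃ates/              ┃      
lue37         ┃ls.yaml            ┃      
lue58         ┃fig.toml           ┃      
lue17         ┃abase.js           ┃      
lue1          ┃onfig.json         ┃      
lue63         ┃s/                 ┃      
lue13         ┃━━━━━━━━━━━━━━━━━━━┛      
tus           ┃                          
 main         ┃                          
ot staged for ┃                          
              ┃                          
odified:   con┃                          
odified:   uti┃                          
odified:   REA┃                          


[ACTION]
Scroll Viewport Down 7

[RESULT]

lue37         ┃ls.yaml            ┃      
lue58         ┃fig.toml           ┃      
lue17         ┃abase.js           ┃      
lue1          ┃onfig.json         ┃      
lue63         ┃s/                 ┃      
lue13         ┃━━━━━━━━━━━━━━━━━━━┛      
tus           ┃                          
 main         ┃                          
ot staged for ┃                          
              ┃                          
odified:   con┃                          
odified:   uti┃                          
odified:   REA┃                          
              ┃                          
━━━━━━━━━━━━━━┛                          
                                         
                                         


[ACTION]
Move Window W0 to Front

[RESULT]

lu┃     [ ] utils.yaml            ┃      
lu┃     [ ] config.toml           ┃      
lu┃     [ ] database.js           ┃      
lu┃     [ ] tsconfig.json         ┃      
lu┃     [ ] docs/                 ┃      
lu┗━━━━━━━━━━━━━━━━━━━━━━━━━━━━━━━┛      
tus           ┃                          
 main         ┃                          
ot staged for ┃                          
              ┃                          
odified:   con┃                          
odified:   uti┃                          
odified:   REA┃                          
              ┃                          
━━━━━━━━━━━━━━┛                          
                                         
                                         


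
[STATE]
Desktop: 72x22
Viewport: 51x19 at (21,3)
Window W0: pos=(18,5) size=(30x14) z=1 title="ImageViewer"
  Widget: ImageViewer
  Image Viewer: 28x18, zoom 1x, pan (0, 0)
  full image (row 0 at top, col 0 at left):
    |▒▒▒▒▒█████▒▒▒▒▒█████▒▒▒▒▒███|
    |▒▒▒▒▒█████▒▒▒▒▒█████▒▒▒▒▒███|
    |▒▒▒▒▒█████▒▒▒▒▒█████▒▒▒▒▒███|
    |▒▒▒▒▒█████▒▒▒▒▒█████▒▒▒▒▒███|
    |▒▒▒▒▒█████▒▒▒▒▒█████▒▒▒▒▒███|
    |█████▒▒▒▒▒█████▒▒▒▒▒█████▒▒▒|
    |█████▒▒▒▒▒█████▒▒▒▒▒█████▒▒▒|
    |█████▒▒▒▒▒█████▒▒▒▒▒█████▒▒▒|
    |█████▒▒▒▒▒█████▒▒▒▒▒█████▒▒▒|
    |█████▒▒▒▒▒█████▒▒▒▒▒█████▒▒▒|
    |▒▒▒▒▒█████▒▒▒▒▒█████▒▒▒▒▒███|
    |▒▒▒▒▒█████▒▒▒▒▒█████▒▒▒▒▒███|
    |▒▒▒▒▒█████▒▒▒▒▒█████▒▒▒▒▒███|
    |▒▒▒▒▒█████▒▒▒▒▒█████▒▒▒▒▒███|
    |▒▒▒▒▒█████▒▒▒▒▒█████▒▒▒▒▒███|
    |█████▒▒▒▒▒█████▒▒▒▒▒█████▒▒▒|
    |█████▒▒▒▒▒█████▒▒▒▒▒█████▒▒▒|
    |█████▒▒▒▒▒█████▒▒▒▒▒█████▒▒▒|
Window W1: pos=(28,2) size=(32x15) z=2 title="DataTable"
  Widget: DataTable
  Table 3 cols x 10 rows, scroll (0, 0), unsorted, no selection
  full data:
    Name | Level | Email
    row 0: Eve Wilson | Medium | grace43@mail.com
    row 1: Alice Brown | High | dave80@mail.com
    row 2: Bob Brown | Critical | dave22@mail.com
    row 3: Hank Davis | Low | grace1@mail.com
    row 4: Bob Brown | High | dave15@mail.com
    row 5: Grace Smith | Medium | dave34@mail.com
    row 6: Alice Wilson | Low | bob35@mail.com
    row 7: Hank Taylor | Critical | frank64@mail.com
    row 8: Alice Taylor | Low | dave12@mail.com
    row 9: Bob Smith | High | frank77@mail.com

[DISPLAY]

       ┃ DataTable                    ┃            
       ┠──────────────────────────────┨            
━━━━━━━┃Name        │Level   │Email   ┃            
mageVie┃────────────┼────────┼────────┃            
───────┃Eve Wilson  │Medium  │grace43@┃            
▒▒▒████┃Alice Brown │High    │dave80@m┃            
▒▒▒████┃Bob Brown   │Critical│dave22@m┃            
▒▒▒████┃Hank Davis  │Low     │grace1@m┃            
▒▒▒████┃Bob Brown   │High    │dave15@m┃            
▒▒▒████┃Grace Smith │Medium  │dave34@m┃            
███▒▒▒▒┃Alice Wilson│Low     │bob35@ma┃            
███▒▒▒▒┃Hank Taylor │Critical│frank64@┃            
███▒▒▒▒┃Alice Taylor│Low     │dave12@m┃            
███▒▒▒▒┗━━━━━━━━━━━━━━━━━━━━━━━━━━━━━━┛            
███▒▒▒▒▒█████▒▒▒▒▒█████▒▒▒┃                        
━━━━━━━━━━━━━━━━━━━━━━━━━━┛                        
                                                   
                                                   
                                                   


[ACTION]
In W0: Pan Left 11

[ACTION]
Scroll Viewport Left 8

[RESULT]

               ┃ DataTable                    ┃    
               ┠──────────────────────────────┨    
     ┏━━━━━━━━━┃Name        │Level   │Email   ┃    
     ┃ ImageVie┃────────────┼────────┼────────┃    
     ┠─────────┃Eve Wilson  │Medium  │grace43@┃    
     ┃▒▒▒▒▒████┃Alice Brown │High    │dave80@m┃    
     ┃▒▒▒▒▒████┃Bob Brown   │Critical│dave22@m┃    
     ┃▒▒▒▒▒████┃Hank Davis  │Low     │grace1@m┃    
     ┃▒▒▒▒▒████┃Bob Brown   │High    │dave15@m┃    
     ┃▒▒▒▒▒████┃Grace Smith │Medium  │dave34@m┃    
     ┃█████▒▒▒▒┃Alice Wilson│Low     │bob35@ma┃    
     ┃█████▒▒▒▒┃Hank Taylor │Critical│frank64@┃    
     ┃█████▒▒▒▒┃Alice Taylor│Low     │dave12@m┃    
     ┃█████▒▒▒▒┗━━━━━━━━━━━━━━━━━━━━━━━━━━━━━━┛    
     ┃█████▒▒▒▒▒█████▒▒▒▒▒█████▒▒▒┃                
     ┗━━━━━━━━━━━━━━━━━━━━━━━━━━━━┛                
                                                   
                                                   
                                                   


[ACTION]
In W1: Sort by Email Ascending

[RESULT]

               ┃ DataTable                    ┃    
               ┠──────────────────────────────┨    
     ┏━━━━━━━━━┃Name        │Level   │Email   ┃    
     ┃ ImageVie┃────────────┼────────┼────────┃    
     ┠─────────┃Alice Wilson│Low     │bob35@ma┃    
     ┃▒▒▒▒▒████┃Alice Taylor│Low     │dave12@m┃    
     ┃▒▒▒▒▒████┃Bob Brown   │High    │dave15@m┃    
     ┃▒▒▒▒▒████┃Bob Brown   │Critical│dave22@m┃    
     ┃▒▒▒▒▒████┃Grace Smith │Medium  │dave34@m┃    
     ┃▒▒▒▒▒████┃Alice Brown │High    │dave80@m┃    
     ┃█████▒▒▒▒┃Hank Taylor │Critical│frank64@┃    
     ┃█████▒▒▒▒┃Bob Smith   │High    │frank77@┃    
     ┃█████▒▒▒▒┃Hank Davis  │Low     │grace1@m┃    
     ┃█████▒▒▒▒┗━━━━━━━━━━━━━━━━━━━━━━━━━━━━━━┛    
     ┃█████▒▒▒▒▒█████▒▒▒▒▒█████▒▒▒┃                
     ┗━━━━━━━━━━━━━━━━━━━━━━━━━━━━┛                
                                                   
                                                   
                                                   


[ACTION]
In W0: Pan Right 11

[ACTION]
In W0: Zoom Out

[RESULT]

               ┃ DataTable                    ┃    
               ┠──────────────────────────────┨    
     ┏━━━━━━━━━┃Name        │Level   │Email   ┃    
     ┃ ImageVie┃────────────┼────────┼────────┃    
     ┠─────────┃Alice Wilson│Low     │bob35@ma┃    
     ┃▒▒▒▒█████┃Alice Taylor│Low     │dave12@m┃    
     ┃▒▒▒▒█████┃Bob Brown   │High    │dave15@m┃    
     ┃▒▒▒▒█████┃Bob Brown   │Critical│dave22@m┃    
     ┃▒▒▒▒█████┃Grace Smith │Medium  │dave34@m┃    
     ┃▒▒▒▒█████┃Alice Brown │High    │dave80@m┃    
     ┃████▒▒▒▒▒┃Hank Taylor │Critical│frank64@┃    
     ┃████▒▒▒▒▒┃Bob Smith   │High    │frank77@┃    
     ┃████▒▒▒▒▒┃Hank Davis  │Low     │grace1@m┃    
     ┃████▒▒▒▒▒┗━━━━━━━━━━━━━━━━━━━━━━━━━━━━━━┛    
     ┃████▒▒▒▒▒█████▒▒▒           ┃                
     ┗━━━━━━━━━━━━━━━━━━━━━━━━━━━━┛                
                                                   
                                                   
                                                   


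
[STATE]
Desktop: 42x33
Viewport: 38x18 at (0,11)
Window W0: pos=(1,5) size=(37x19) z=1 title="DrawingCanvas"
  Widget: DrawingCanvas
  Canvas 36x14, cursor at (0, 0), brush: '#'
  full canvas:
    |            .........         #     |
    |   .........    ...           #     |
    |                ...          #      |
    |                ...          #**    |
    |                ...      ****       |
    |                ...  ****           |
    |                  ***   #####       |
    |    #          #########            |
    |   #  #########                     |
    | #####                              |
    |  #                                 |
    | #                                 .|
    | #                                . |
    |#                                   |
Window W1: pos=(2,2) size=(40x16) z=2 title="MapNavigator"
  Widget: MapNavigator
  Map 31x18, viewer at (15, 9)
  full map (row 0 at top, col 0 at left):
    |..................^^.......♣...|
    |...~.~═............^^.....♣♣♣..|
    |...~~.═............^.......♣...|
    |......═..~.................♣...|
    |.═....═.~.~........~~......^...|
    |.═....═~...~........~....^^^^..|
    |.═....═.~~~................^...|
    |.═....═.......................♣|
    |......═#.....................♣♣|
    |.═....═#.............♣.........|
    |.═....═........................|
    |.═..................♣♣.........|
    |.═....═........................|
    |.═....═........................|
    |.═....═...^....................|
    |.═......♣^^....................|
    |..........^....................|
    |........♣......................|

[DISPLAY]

 ┃┃    .═....═#.......@.....♣.........
 ┃┃    .═....═........................
 ┃┃    .═..................♣♣.........
 ┃┃    .═....═........................
 ┃┃    .═....═........................
 ┃┃    .═....═...^....................
 ┃┗━━━━━━━━━━━━━━━━━━━━━━━━━━━━━━━━━━━
 ┃  #                                ┃
 ┃ #                                 ┃
 ┃ #                                .┃
 ┃#                                  ┃
 ┃                                   ┃
 ┗━━━━━━━━━━━━━━━━━━━━━━━━━━━━━━━━━━━┛
                                      
                                      
                                      
                                      
                                      


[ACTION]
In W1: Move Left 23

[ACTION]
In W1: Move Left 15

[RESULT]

 ┃┃                   @═....═#........
 ┃┃                   .═....═.........
 ┃┃                   .═..............
 ┃┃                   .═....═.........
 ┃┃                   .═....═.........
 ┃┃                   .═....═...^.....
 ┃┗━━━━━━━━━━━━━━━━━━━━━━━━━━━━━━━━━━━
 ┃  #                                ┃
 ┃ #                                 ┃
 ┃ #                                .┃
 ┃#                                  ┃
 ┃                                   ┃
 ┗━━━━━━━━━━━━━━━━━━━━━━━━━━━━━━━━━━━┛
                                      
                                      
                                      
                                      
                                      


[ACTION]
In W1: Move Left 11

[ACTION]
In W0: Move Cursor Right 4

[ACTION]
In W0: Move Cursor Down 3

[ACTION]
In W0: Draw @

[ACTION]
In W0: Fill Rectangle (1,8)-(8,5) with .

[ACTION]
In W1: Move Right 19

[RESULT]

 ┃┃.═....═#...........@.♣.........    
 ┃┃.═....═........................    
 ┃┃.═..................♣♣.........    
 ┃┃.═....═........................    
 ┃┃.═....═........................    
 ┃┃.═....═...^....................    
 ┃┗━━━━━━━━━━━━━━━━━━━━━━━━━━━━━━━━━━━
 ┃  #                                ┃
 ┃ #                                 ┃
 ┃ #                                .┃
 ┃#                                  ┃
 ┃                                   ┃
 ┗━━━━━━━━━━━━━━━━━━━━━━━━━━━━━━━━━━━┛
                                      
                                      
                                      
                                      
                                      


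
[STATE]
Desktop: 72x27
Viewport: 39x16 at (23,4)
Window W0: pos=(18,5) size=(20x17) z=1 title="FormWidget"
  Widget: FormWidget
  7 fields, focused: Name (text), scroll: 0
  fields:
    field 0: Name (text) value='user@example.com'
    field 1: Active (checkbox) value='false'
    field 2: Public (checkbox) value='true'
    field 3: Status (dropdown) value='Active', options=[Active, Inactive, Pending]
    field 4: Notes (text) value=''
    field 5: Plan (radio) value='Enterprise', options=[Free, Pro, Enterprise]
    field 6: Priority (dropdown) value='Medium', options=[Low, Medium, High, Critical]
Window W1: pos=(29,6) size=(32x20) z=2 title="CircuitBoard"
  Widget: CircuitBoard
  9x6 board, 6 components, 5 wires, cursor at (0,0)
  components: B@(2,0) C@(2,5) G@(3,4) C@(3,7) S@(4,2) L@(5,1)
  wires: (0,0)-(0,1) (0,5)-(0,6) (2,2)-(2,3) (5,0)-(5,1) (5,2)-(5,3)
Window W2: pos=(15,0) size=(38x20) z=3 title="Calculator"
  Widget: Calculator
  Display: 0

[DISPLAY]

─┬───┬───┐                   ┃         
 │ 9 │ ÷ │                   ┃         
─┼───┼───┤                   ┃━━━━━━━┓ 
 │ 6 │ × │                   ┃       ┃ 
─┼───┼───┤                   ┃───────┨ 
 │ 3 │ - │                   ┃       ┃ 
─┼───┼───┤                   ┃ · ─ · ┃ 
 │ = │ + │                   ┃       ┃ 
─┼───┼───┤                   ┃       ┃ 
C│ MR│ M+│                   ┃       ┃ 
─┴───┴───┘                   ┃ C     ┃ 
                             ┃       ┃ 
                             ┃       ┃ 
                             ┃       ┃ 
                             ┃       ┃ 
━━━━━━━━━━━━━━━━━━━━━━━━━━━━━┛       ┃ 


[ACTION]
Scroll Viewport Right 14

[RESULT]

                   ┃                   
                   ┃                   
                   ┃━━━━━━━┓           
                   ┃       ┃           
                   ┃───────┨           
                   ┃       ┃           
                   ┃ · ─ · ┃           
                   ┃       ┃           
                   ┃       ┃           
                   ┃       ┃           
                   ┃ C     ┃           
                   ┃       ┃           
                   ┃       ┃           
                   ┃       ┃           
                   ┃       ┃           
━━━━━━━━━━━━━━━━━━━┛       ┃           


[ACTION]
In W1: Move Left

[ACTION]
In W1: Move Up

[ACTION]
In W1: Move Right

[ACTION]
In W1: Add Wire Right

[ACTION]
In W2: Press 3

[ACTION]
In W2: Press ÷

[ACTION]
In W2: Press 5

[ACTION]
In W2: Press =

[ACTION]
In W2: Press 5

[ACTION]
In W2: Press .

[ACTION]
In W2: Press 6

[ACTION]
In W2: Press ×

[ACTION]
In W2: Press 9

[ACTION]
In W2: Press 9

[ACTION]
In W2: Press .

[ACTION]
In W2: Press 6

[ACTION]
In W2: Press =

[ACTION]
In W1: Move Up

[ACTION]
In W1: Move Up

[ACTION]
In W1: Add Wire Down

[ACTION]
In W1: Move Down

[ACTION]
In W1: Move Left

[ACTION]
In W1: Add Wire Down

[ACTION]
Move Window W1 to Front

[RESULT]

                   ┃                   
                   ┃                   
━━━━━━━━━━━━━━━━━━━━━━━━━━━┓           
rcuitBoard                 ┃           
───────────────────────────┨           
0 1 2 3 4 5 6 7 8          ┃           
 · ─ · ─ ·           · ─ · ┃           
     │                     ┃           
[.]  ·                     ┃           
 │                         ┃           
 B       · ─ ·       C     ┃           
                           ┃           
                 G         ┃           
                           ┃           
         S                 ┃           
                           ┃           


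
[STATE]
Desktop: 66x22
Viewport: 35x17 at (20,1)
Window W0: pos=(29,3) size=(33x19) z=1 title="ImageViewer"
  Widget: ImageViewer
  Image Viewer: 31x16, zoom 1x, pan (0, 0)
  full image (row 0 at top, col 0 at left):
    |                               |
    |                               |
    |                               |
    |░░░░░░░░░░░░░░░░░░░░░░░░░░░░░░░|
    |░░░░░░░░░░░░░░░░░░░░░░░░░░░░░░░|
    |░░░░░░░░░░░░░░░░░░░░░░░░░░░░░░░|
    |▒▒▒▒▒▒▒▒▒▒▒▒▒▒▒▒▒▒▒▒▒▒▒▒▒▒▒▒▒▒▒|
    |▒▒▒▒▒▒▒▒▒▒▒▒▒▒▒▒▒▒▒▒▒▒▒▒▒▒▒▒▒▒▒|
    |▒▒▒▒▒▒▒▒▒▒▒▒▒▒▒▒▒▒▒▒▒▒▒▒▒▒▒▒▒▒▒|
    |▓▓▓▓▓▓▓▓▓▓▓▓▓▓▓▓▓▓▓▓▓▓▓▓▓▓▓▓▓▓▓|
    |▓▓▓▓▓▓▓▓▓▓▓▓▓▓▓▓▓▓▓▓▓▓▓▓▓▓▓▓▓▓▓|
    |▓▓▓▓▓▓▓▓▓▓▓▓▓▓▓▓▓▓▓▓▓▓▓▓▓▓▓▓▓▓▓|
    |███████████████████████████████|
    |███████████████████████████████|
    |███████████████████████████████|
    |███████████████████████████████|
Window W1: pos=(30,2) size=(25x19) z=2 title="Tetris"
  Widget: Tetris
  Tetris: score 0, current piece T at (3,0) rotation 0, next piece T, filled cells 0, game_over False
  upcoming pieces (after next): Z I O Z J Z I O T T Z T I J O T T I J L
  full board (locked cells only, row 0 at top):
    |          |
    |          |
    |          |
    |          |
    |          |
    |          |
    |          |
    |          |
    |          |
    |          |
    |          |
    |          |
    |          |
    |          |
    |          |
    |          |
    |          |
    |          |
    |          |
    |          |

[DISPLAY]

                                   
          ┏━━━━━━━━━━━━━━━━━━━━━━━┓
         ┏┃ Tetris                ┃
         ┃┠───────────────────────┨
         ┠┃          │Next:       ┃
         ┃┃          │ ▒          ┃
         ┃┃          │▒▒▒         ┃
         ┃┃          │            ┃
         ┃┃          │            ┃
         ┃┃          │            ┃
         ┃┃          │Score:      ┃
         ┃┃          │0           ┃
         ┃┃          │            ┃
         ┃┃          │            ┃
         ┃┃          │            ┃
         ┃┃          │            ┃
         ┃┃          │            ┃


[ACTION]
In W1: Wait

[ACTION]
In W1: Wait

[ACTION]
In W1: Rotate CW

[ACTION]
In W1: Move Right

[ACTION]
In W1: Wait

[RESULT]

                                   
          ┏━━━━━━━━━━━━━━━━━━━━━━━┓
         ┏┃ Tetris                ┃
         ┃┠───────────────────────┨
         ┠┃    ▒     │Next:       ┃
         ┃┃          │ ▒          ┃
         ┃┃          │▒▒▒         ┃
         ┃┃          │            ┃
         ┃┃          │            ┃
         ┃┃          │            ┃
         ┃┃          │Score:      ┃
         ┃┃          │0           ┃
         ┃┃          │            ┃
         ┃┃          │            ┃
         ┃┃          │            ┃
         ┃┃          │            ┃
         ┃┃          │            ┃


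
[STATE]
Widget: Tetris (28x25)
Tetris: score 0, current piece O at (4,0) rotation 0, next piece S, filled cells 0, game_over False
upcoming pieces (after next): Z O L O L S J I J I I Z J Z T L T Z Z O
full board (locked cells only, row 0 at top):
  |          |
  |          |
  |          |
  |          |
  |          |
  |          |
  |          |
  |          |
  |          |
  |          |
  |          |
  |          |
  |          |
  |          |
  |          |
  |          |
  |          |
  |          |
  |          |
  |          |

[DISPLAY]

    ▓▓    │Next:            
    ▓▓    │ ░░              
          │░░               
          │                 
          │                 
          │                 
          │Score:           
          │0                
          │                 
          │                 
          │                 
          │                 
          │                 
          │                 
          │                 
          │                 
          │                 
          │                 
          │                 
          │                 
          │                 
          │                 
          │                 
          │                 
          │                 


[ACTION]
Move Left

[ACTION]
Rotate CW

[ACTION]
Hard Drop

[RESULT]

    ░░    │Next:            
   ░░     │▓▓               
          │ ▓▓              
          │                 
          │                 
          │                 
          │Score:           
          │0                
          │                 
          │                 
          │                 
          │                 
          │                 
          │                 
          │                 
          │                 
          │                 
          │                 
   ▓▓     │                 
   ▓▓     │                 
          │                 
          │                 
          │                 
          │                 
          │                 


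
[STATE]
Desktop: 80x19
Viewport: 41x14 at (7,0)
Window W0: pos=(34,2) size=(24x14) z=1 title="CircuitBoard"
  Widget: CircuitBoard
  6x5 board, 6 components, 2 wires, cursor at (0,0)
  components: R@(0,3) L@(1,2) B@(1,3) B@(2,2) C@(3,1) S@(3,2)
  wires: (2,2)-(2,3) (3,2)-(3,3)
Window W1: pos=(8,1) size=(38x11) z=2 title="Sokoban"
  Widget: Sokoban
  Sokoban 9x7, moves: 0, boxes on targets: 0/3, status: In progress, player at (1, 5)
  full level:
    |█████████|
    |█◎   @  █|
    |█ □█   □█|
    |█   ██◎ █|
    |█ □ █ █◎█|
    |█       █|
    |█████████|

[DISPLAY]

                                         
 ┏━━━━━━━━━━━━━━━━━━━━━━━━━━━━━━━━━━━━┓  
 ┃ Sokoban                            ┃━━
 ┠────────────────────────────────────┨rd
 ┃█████████                           ┃──
 ┃█◎   @  █                           ┃4 
 ┃█ □█   □█                           ┃  
 ┃█   ██◎ █                           ┃  
 ┃█ □ █ █◎█                           ┃ L
 ┃█       █                           ┃  
 ┃█████████                           ┃ B
 ┗━━━━━━━━━━━━━━━━━━━━━━━━━━━━━━━━━━━━┛  
                           ┃3       C   S
                           ┃             


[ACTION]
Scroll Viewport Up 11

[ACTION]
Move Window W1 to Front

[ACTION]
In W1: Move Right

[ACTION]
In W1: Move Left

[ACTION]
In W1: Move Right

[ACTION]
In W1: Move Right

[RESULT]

                                         
 ┏━━━━━━━━━━━━━━━━━━━━━━━━━━━━━━━━━━━━┓  
 ┃ Sokoban                            ┃━━
 ┠────────────────────────────────────┨rd
 ┃█████████                           ┃──
 ┃█◎     @█                           ┃4 
 ┃█ □█   □█                           ┃  
 ┃█   ██◎ █                           ┃  
 ┃█ □ █ █◎█                           ┃ L
 ┃█       █                           ┃  
 ┃█████████                           ┃ B
 ┗━━━━━━━━━━━━━━━━━━━━━━━━━━━━━━━━━━━━┛  
                           ┃3       C   S
                           ┃             


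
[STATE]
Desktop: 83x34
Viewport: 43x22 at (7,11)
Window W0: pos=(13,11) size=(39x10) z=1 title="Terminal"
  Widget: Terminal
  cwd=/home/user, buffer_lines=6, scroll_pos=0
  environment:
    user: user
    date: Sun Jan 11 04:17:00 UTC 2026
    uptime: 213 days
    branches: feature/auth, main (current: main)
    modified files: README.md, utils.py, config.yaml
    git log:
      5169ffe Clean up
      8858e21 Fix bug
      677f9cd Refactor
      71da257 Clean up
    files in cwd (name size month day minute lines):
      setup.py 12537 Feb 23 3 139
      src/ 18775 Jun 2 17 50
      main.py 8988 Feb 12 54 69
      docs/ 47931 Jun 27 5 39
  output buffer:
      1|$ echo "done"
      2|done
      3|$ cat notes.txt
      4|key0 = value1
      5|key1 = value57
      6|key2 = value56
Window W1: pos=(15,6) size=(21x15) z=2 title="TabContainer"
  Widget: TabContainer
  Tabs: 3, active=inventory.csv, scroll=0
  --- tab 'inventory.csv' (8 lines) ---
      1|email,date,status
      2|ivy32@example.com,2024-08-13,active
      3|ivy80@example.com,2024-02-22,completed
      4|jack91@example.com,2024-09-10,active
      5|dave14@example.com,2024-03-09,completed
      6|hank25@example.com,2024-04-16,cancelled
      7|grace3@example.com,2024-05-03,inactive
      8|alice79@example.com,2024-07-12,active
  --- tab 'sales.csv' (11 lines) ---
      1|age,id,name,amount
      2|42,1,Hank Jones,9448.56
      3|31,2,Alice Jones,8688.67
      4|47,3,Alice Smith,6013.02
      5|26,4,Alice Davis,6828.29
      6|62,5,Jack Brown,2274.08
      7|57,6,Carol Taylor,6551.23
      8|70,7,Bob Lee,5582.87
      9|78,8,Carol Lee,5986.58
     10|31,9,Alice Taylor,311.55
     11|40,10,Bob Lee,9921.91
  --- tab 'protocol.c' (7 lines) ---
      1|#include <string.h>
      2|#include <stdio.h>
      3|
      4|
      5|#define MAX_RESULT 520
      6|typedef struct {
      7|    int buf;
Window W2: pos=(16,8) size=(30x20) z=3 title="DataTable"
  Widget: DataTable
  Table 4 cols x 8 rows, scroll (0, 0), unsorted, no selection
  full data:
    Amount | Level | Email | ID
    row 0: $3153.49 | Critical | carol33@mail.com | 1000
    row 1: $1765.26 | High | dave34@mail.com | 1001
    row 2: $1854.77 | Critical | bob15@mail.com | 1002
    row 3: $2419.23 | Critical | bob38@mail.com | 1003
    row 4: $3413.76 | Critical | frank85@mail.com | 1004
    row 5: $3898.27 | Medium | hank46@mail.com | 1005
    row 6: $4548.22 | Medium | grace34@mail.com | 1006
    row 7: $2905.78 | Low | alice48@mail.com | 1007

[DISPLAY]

      ┏━┃┃Amount  │Level   │Email     ┃━━━━
      ┃ ┃┃────────┼────────┼──────────┃    
      ┠─┃┃$3153.49│Critical│carol33@ma┃────
      ┃$┃┃$1765.26│High    │dave34@mai┃    
      ┃d┃┃$1854.77│Critical│bob15@mail┃    
      ┃$┃┃$2419.23│Critical│bob38@mail┃    
      ┃k┃┃$3413.76│Critical│frank85@ma┃    
      ┃k┃┃$3898.27│Medium  │hank46@mai┃    
      ┃k┃┃$4548.22│Medium  │grace34@ma┃    
      ┗━┗┃$2905.78│Low     │alice48@ma┃━━━━
         ┃                            ┃    
         ┃                            ┃    
         ┃                            ┃    
         ┃                            ┃    
         ┃                            ┃    
         ┃                            ┃    
         ┗━━━━━━━━━━━━━━━━━━━━━━━━━━━━┛    
                                           
                                           
                                           
                                           
                                           


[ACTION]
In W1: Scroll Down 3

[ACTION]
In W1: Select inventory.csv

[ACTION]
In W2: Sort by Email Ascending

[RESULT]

      ┏━┃┃Amount  │Level   │Email     ┃━━━━
      ┃ ┃┃────────┼────────┼──────────┃    
      ┠─┃┃$2905.78│Low     │alice48@ma┃────
      ┃$┃┃$1854.77│Critical│bob15@mail┃    
      ┃d┃┃$2419.23│Critical│bob38@mail┃    
      ┃$┃┃$3153.49│Critical│carol33@ma┃    
      ┃k┃┃$1765.26│High    │dave34@mai┃    
      ┃k┃┃$3413.76│Critical│frank85@ma┃    
      ┃k┃┃$4548.22│Medium  │grace34@ma┃    
      ┗━┗┃$3898.27│Medium  │hank46@mai┃━━━━
         ┃                            ┃    
         ┃                            ┃    
         ┃                            ┃    
         ┃                            ┃    
         ┃                            ┃    
         ┃                            ┃    
         ┗━━━━━━━━━━━━━━━━━━━━━━━━━━━━┛    
                                           
                                           
                                           
                                           
                                           


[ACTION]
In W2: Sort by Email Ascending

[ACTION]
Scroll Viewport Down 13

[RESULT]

      ┃ ┃┃────────┼────────┼──────────┃    
      ┠─┃┃$2905.78│Low     │alice48@ma┃────
      ┃$┃┃$1854.77│Critical│bob15@mail┃    
      ┃d┃┃$2419.23│Critical│bob38@mail┃    
      ┃$┃┃$3153.49│Critical│carol33@ma┃    
      ┃k┃┃$1765.26│High    │dave34@mai┃    
      ┃k┃┃$3413.76│Critical│frank85@ma┃    
      ┃k┃┃$4548.22│Medium  │grace34@ma┃    
      ┗━┗┃$3898.27│Medium  │hank46@mai┃━━━━
         ┃                            ┃    
         ┃                            ┃    
         ┃                            ┃    
         ┃                            ┃    
         ┃                            ┃    
         ┃                            ┃    
         ┗━━━━━━━━━━━━━━━━━━━━━━━━━━━━┛    
                                           
                                           
                                           
                                           
                                           
                                           
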